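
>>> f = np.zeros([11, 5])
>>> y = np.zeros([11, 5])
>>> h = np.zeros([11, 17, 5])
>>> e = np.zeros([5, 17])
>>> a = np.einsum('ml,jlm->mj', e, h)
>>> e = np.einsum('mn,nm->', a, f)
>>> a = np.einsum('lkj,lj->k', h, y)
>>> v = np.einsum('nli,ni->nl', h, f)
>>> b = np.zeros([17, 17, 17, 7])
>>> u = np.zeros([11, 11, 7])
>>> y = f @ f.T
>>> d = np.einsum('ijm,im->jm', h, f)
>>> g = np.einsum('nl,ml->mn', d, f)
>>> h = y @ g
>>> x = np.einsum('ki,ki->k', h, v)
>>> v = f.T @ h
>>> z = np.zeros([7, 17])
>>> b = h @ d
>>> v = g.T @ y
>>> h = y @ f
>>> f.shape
(11, 5)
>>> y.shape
(11, 11)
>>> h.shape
(11, 5)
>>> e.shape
()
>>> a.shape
(17,)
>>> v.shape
(17, 11)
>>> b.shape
(11, 5)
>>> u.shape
(11, 11, 7)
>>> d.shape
(17, 5)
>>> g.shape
(11, 17)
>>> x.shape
(11,)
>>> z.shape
(7, 17)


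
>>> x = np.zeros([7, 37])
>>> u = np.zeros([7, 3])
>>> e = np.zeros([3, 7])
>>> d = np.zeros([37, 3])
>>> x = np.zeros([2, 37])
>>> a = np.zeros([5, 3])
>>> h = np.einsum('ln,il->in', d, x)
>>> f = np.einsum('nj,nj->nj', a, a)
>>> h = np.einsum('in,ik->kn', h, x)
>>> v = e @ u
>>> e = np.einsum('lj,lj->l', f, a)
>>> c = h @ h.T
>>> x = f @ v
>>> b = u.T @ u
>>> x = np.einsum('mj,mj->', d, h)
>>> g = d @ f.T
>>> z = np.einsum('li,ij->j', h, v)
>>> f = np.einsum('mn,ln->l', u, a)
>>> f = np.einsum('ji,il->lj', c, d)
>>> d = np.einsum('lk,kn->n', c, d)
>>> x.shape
()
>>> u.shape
(7, 3)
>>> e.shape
(5,)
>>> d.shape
(3,)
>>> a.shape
(5, 3)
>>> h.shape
(37, 3)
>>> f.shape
(3, 37)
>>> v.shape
(3, 3)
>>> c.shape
(37, 37)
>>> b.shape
(3, 3)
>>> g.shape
(37, 5)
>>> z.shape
(3,)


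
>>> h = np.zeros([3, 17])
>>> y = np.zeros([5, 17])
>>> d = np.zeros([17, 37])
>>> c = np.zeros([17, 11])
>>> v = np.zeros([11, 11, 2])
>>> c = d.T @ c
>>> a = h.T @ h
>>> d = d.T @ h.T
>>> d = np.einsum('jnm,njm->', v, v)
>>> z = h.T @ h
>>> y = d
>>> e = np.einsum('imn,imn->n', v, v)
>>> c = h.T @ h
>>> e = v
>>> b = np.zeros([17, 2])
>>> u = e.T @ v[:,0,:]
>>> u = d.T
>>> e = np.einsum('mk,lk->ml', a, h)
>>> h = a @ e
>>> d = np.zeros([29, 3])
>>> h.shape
(17, 3)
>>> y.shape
()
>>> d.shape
(29, 3)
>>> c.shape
(17, 17)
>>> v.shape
(11, 11, 2)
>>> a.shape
(17, 17)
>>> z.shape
(17, 17)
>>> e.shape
(17, 3)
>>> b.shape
(17, 2)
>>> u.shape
()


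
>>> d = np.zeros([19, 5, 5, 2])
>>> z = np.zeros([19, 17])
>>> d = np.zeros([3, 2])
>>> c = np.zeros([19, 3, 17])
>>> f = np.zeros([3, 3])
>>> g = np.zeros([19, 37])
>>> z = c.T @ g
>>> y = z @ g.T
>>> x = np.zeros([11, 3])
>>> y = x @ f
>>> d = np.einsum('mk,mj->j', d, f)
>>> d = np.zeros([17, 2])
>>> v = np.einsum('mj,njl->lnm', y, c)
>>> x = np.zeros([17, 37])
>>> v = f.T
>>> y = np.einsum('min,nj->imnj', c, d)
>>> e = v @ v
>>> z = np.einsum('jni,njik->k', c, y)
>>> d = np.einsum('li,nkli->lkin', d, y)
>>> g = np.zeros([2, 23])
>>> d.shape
(17, 19, 2, 3)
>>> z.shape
(2,)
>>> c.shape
(19, 3, 17)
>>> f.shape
(3, 3)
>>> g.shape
(2, 23)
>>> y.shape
(3, 19, 17, 2)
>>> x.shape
(17, 37)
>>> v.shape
(3, 3)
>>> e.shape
(3, 3)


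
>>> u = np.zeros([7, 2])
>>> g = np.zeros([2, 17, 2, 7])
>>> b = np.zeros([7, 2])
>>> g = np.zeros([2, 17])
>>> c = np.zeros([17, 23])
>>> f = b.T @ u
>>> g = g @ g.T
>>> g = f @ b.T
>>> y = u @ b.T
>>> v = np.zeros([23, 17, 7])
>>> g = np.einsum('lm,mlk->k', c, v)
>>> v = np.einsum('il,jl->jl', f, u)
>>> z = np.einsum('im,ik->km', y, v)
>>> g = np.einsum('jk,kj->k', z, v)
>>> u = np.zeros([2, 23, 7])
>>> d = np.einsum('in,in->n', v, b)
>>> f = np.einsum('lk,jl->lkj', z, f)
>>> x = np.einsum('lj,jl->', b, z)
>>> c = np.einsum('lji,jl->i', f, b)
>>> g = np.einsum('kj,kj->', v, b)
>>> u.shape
(2, 23, 7)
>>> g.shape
()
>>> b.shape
(7, 2)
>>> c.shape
(2,)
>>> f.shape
(2, 7, 2)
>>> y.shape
(7, 7)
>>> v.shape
(7, 2)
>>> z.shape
(2, 7)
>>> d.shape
(2,)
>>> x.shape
()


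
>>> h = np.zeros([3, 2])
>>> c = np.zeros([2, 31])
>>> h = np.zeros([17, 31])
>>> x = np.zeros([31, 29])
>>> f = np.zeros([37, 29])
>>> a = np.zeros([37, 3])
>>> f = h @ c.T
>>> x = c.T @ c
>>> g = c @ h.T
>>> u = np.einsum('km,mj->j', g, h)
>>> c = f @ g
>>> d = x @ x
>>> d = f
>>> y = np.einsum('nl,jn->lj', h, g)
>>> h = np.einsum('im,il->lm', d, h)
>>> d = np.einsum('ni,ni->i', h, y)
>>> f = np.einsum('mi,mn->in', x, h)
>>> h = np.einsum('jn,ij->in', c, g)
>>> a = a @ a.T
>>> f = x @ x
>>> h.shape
(2, 17)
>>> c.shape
(17, 17)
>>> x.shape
(31, 31)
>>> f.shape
(31, 31)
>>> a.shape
(37, 37)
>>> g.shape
(2, 17)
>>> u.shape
(31,)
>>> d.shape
(2,)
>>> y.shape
(31, 2)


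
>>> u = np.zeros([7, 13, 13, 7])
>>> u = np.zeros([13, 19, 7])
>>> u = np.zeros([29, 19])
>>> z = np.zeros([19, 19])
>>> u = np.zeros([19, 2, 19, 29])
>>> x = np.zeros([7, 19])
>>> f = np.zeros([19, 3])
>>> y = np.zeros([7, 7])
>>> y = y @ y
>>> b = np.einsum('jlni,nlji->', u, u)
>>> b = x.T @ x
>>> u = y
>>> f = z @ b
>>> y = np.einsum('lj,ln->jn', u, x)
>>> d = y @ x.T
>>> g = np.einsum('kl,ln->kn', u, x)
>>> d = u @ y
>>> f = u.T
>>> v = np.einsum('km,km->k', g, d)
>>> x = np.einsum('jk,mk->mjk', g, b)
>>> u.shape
(7, 7)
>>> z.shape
(19, 19)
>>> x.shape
(19, 7, 19)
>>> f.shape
(7, 7)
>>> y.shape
(7, 19)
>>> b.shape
(19, 19)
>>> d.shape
(7, 19)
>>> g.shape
(7, 19)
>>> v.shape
(7,)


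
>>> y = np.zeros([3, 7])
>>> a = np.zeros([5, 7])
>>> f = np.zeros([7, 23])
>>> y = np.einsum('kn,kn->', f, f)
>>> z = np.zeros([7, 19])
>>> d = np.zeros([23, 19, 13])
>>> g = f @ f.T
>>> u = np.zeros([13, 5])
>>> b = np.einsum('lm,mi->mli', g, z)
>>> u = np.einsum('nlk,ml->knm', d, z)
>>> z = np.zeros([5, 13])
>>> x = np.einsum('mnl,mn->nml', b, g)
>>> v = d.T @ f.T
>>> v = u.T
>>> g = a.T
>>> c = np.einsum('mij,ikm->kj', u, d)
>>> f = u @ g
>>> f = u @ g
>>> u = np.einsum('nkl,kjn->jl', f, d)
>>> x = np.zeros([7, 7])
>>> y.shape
()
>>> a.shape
(5, 7)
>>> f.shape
(13, 23, 5)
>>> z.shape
(5, 13)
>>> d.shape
(23, 19, 13)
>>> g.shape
(7, 5)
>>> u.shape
(19, 5)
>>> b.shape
(7, 7, 19)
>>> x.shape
(7, 7)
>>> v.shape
(7, 23, 13)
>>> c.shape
(19, 7)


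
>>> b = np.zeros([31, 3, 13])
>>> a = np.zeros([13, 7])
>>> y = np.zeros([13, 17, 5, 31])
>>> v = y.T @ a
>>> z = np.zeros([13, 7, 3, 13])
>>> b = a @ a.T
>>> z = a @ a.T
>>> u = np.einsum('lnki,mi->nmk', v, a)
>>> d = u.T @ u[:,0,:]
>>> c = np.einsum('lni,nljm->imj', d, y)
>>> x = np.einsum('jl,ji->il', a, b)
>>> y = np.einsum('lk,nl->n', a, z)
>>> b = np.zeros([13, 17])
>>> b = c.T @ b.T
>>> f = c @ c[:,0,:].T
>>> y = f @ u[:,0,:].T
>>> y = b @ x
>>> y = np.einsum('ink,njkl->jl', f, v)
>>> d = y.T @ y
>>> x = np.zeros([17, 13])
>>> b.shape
(5, 31, 13)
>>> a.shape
(13, 7)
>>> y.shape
(5, 7)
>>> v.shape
(31, 5, 17, 7)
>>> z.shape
(13, 13)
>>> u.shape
(5, 13, 17)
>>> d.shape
(7, 7)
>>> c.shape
(17, 31, 5)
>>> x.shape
(17, 13)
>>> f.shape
(17, 31, 17)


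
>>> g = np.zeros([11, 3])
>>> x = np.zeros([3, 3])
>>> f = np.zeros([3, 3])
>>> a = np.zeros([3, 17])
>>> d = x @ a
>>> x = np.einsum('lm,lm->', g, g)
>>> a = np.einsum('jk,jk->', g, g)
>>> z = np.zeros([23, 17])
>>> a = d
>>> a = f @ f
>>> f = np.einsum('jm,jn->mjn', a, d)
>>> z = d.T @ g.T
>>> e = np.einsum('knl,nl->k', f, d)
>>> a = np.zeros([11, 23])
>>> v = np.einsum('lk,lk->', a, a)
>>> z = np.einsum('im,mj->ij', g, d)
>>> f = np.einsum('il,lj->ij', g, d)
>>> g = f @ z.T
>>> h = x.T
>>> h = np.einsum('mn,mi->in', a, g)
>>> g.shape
(11, 11)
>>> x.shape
()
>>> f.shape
(11, 17)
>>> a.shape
(11, 23)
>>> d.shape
(3, 17)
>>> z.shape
(11, 17)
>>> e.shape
(3,)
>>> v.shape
()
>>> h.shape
(11, 23)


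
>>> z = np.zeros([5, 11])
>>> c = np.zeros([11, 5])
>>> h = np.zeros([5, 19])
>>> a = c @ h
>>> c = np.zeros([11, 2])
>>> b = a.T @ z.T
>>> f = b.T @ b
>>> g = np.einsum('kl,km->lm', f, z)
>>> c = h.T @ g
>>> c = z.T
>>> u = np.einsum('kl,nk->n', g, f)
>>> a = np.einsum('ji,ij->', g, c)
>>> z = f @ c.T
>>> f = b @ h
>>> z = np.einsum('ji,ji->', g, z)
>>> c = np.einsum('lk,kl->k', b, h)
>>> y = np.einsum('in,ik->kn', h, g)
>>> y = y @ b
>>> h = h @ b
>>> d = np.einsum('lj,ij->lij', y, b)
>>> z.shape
()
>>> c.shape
(5,)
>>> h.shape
(5, 5)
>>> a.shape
()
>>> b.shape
(19, 5)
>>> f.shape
(19, 19)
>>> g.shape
(5, 11)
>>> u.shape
(5,)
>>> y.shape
(11, 5)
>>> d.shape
(11, 19, 5)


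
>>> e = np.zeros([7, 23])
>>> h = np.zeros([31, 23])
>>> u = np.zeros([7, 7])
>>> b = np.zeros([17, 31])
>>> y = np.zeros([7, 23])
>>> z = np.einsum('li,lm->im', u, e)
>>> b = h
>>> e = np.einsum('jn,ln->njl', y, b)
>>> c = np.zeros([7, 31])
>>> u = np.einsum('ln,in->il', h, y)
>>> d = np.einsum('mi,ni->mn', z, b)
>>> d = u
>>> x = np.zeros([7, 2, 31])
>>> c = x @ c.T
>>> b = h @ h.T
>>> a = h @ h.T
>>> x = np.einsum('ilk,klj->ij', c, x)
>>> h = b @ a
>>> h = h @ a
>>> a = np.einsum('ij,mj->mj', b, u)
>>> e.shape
(23, 7, 31)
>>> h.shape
(31, 31)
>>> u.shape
(7, 31)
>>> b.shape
(31, 31)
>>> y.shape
(7, 23)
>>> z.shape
(7, 23)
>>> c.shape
(7, 2, 7)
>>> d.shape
(7, 31)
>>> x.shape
(7, 31)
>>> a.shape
(7, 31)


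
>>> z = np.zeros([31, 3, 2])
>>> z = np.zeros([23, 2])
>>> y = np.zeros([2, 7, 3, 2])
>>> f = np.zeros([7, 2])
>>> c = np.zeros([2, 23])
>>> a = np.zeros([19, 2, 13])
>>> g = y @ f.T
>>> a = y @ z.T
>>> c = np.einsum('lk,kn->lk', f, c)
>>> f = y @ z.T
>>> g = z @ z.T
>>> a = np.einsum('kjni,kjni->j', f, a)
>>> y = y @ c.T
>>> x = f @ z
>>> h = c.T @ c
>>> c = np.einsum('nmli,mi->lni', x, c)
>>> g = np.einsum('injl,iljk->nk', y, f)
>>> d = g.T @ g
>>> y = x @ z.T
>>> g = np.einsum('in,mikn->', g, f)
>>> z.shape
(23, 2)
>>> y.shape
(2, 7, 3, 23)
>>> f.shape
(2, 7, 3, 23)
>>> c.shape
(3, 2, 2)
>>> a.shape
(7,)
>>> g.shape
()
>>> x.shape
(2, 7, 3, 2)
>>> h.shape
(2, 2)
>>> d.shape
(23, 23)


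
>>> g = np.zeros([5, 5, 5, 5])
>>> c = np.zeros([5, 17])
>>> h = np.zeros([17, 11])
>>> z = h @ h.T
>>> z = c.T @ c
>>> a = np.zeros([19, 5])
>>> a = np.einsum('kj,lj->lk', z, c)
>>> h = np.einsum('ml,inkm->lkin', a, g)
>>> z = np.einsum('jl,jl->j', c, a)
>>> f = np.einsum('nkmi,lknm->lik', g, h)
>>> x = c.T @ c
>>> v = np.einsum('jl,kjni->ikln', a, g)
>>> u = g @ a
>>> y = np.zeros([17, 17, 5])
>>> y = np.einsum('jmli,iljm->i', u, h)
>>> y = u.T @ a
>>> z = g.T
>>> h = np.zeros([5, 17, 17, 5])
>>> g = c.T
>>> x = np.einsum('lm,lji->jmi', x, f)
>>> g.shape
(17, 5)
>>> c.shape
(5, 17)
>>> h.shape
(5, 17, 17, 5)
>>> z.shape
(5, 5, 5, 5)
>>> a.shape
(5, 17)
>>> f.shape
(17, 5, 5)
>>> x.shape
(5, 17, 5)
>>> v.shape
(5, 5, 17, 5)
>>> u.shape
(5, 5, 5, 17)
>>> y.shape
(17, 5, 5, 17)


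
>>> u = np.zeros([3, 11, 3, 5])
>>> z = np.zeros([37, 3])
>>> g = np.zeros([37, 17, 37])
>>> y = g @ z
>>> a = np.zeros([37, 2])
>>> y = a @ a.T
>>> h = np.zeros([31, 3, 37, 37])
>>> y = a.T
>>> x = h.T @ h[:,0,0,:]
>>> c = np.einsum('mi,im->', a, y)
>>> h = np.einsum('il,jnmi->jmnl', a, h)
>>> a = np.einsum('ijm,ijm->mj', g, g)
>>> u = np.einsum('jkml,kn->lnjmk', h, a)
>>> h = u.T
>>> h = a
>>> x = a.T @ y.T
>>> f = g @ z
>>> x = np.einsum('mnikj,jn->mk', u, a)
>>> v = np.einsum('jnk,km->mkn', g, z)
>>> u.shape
(2, 17, 31, 3, 37)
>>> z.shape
(37, 3)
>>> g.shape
(37, 17, 37)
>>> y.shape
(2, 37)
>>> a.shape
(37, 17)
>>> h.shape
(37, 17)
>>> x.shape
(2, 3)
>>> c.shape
()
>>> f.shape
(37, 17, 3)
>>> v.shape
(3, 37, 17)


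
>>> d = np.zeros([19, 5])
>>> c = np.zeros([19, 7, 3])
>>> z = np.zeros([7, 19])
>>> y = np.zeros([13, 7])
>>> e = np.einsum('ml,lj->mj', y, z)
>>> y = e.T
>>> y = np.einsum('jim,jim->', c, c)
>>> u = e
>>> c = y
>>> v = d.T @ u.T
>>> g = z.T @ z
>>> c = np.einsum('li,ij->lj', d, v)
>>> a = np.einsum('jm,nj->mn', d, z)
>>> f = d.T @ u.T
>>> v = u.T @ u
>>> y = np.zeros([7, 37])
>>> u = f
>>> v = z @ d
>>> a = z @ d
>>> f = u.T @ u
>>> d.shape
(19, 5)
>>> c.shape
(19, 13)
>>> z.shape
(7, 19)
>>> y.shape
(7, 37)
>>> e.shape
(13, 19)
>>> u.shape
(5, 13)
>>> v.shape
(7, 5)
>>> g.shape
(19, 19)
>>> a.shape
(7, 5)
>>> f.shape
(13, 13)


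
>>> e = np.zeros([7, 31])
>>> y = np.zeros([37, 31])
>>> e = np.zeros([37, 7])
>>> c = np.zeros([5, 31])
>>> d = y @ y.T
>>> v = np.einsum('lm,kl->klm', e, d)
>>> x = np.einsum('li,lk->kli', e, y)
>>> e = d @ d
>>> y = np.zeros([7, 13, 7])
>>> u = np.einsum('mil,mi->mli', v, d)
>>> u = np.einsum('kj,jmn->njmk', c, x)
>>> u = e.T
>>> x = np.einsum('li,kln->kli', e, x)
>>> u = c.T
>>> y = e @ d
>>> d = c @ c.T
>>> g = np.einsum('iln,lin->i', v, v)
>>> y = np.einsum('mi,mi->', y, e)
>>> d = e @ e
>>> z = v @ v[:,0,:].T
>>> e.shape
(37, 37)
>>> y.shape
()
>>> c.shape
(5, 31)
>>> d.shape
(37, 37)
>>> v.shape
(37, 37, 7)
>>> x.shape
(31, 37, 37)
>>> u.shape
(31, 5)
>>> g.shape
(37,)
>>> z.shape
(37, 37, 37)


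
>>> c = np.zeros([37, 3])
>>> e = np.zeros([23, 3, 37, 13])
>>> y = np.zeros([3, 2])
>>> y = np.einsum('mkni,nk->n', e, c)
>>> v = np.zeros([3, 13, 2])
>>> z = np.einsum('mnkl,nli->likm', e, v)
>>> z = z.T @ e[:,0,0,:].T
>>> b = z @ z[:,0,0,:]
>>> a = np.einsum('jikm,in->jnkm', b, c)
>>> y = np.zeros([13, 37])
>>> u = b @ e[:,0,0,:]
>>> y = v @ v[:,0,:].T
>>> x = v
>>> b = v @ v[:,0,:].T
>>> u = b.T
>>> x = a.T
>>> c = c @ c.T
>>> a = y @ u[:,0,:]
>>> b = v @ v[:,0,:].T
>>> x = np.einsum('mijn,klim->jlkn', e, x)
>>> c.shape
(37, 37)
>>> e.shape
(23, 3, 37, 13)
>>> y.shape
(3, 13, 3)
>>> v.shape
(3, 13, 2)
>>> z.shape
(23, 37, 2, 23)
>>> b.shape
(3, 13, 3)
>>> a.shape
(3, 13, 3)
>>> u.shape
(3, 13, 3)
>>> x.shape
(37, 2, 23, 13)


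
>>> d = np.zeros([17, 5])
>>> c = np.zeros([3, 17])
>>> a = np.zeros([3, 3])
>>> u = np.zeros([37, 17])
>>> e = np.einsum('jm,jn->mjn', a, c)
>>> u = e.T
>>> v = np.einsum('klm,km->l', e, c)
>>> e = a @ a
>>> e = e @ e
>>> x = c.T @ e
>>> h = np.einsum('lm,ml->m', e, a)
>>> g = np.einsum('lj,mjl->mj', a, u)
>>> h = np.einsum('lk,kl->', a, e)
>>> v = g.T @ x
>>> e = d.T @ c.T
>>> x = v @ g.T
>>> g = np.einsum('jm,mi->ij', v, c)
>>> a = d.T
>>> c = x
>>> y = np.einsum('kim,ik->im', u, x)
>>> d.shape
(17, 5)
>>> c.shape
(3, 17)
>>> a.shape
(5, 17)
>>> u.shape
(17, 3, 3)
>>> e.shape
(5, 3)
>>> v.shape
(3, 3)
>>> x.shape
(3, 17)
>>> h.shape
()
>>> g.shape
(17, 3)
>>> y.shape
(3, 3)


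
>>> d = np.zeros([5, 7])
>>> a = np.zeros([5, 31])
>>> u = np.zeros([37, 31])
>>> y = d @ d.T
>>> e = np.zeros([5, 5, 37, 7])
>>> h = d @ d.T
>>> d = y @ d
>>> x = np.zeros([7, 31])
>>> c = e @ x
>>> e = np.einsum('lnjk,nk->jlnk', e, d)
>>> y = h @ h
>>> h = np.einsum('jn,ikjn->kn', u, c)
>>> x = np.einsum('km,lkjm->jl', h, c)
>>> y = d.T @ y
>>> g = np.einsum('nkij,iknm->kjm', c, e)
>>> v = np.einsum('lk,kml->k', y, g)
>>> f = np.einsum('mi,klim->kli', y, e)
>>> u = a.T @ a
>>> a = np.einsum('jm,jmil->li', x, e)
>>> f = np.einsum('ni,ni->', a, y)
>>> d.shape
(5, 7)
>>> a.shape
(7, 5)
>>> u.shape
(31, 31)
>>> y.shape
(7, 5)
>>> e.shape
(37, 5, 5, 7)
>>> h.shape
(5, 31)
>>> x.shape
(37, 5)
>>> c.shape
(5, 5, 37, 31)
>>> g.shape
(5, 31, 7)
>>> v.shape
(5,)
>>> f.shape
()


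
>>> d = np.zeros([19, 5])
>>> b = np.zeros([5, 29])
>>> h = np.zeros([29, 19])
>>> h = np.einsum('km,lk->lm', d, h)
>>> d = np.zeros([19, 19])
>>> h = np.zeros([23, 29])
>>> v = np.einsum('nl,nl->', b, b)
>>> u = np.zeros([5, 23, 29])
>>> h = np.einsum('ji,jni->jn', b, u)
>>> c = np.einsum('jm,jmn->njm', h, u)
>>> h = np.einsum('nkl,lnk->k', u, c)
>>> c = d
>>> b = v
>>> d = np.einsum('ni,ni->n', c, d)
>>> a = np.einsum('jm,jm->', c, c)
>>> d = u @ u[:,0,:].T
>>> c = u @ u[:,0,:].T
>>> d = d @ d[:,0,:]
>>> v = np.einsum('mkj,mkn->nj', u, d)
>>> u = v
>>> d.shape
(5, 23, 5)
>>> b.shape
()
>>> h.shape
(23,)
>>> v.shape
(5, 29)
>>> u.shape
(5, 29)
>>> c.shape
(5, 23, 5)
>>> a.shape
()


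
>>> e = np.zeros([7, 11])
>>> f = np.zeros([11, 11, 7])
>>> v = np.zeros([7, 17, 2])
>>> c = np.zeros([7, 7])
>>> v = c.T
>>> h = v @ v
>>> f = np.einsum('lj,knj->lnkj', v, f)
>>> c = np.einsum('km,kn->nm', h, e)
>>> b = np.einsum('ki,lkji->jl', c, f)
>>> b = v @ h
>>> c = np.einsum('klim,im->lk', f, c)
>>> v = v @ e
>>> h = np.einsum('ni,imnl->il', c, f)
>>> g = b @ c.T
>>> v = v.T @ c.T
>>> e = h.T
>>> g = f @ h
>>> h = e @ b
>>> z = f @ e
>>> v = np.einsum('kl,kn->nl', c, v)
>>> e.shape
(7, 7)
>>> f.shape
(7, 11, 11, 7)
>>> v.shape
(11, 7)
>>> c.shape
(11, 7)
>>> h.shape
(7, 7)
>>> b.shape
(7, 7)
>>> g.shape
(7, 11, 11, 7)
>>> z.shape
(7, 11, 11, 7)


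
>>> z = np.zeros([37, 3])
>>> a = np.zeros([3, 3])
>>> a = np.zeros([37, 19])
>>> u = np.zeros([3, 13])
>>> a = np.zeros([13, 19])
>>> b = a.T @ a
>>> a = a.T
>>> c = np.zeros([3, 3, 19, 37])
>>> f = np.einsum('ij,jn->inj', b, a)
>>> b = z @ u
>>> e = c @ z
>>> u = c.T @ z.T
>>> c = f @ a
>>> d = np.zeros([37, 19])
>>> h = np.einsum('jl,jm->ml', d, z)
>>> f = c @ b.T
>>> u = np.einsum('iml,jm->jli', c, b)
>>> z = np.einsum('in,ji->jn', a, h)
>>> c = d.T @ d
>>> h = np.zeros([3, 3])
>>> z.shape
(3, 13)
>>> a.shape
(19, 13)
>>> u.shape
(37, 13, 19)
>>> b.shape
(37, 13)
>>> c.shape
(19, 19)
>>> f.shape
(19, 13, 37)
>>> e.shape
(3, 3, 19, 3)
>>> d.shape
(37, 19)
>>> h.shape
(3, 3)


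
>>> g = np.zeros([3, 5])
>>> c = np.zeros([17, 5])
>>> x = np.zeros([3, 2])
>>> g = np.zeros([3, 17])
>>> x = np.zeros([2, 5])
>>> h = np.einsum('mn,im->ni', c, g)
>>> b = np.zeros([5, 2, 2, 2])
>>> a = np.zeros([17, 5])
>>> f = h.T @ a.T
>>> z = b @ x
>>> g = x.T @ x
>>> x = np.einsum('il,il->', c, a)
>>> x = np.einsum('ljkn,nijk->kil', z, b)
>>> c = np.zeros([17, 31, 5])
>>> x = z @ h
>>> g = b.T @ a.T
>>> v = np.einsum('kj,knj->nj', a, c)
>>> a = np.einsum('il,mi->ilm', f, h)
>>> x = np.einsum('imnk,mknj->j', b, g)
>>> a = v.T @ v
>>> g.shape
(2, 2, 2, 17)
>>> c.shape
(17, 31, 5)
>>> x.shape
(17,)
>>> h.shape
(5, 3)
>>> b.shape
(5, 2, 2, 2)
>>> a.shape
(5, 5)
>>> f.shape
(3, 17)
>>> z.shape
(5, 2, 2, 5)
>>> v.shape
(31, 5)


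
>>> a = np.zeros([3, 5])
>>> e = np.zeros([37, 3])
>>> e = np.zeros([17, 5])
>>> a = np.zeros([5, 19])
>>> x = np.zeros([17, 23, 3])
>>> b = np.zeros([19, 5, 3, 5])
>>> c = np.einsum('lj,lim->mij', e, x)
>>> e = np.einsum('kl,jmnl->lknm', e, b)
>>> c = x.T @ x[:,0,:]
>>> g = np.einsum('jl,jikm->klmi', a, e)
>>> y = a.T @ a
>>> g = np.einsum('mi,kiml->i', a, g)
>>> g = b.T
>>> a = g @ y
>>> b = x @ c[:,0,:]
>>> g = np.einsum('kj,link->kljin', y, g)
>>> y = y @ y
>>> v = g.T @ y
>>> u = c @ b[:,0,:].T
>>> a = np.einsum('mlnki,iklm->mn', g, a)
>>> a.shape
(19, 19)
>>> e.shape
(5, 17, 3, 5)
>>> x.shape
(17, 23, 3)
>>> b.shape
(17, 23, 3)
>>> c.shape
(3, 23, 3)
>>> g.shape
(19, 5, 19, 3, 5)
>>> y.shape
(19, 19)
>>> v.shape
(5, 3, 19, 5, 19)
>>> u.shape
(3, 23, 17)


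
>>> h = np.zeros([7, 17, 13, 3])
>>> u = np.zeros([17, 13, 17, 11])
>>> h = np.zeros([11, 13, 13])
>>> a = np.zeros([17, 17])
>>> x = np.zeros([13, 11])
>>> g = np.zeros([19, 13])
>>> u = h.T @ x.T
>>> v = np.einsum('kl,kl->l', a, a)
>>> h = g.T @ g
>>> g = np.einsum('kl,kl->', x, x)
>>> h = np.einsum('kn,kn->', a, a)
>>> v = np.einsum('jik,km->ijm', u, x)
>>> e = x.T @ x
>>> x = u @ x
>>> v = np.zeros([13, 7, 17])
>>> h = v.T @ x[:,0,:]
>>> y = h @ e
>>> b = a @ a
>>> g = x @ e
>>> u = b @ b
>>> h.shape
(17, 7, 11)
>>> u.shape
(17, 17)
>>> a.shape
(17, 17)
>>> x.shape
(13, 13, 11)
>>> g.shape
(13, 13, 11)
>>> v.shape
(13, 7, 17)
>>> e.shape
(11, 11)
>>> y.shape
(17, 7, 11)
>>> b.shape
(17, 17)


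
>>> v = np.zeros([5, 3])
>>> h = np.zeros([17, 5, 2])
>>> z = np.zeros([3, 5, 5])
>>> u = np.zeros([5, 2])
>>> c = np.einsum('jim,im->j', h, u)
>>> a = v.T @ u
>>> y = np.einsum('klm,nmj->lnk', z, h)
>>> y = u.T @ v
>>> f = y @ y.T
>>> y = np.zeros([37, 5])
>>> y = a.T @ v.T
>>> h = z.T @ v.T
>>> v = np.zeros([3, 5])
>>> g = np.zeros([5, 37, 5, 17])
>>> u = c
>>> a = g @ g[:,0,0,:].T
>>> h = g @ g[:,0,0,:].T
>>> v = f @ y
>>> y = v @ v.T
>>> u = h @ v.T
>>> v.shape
(2, 5)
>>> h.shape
(5, 37, 5, 5)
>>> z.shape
(3, 5, 5)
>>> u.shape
(5, 37, 5, 2)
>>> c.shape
(17,)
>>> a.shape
(5, 37, 5, 5)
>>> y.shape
(2, 2)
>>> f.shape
(2, 2)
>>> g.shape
(5, 37, 5, 17)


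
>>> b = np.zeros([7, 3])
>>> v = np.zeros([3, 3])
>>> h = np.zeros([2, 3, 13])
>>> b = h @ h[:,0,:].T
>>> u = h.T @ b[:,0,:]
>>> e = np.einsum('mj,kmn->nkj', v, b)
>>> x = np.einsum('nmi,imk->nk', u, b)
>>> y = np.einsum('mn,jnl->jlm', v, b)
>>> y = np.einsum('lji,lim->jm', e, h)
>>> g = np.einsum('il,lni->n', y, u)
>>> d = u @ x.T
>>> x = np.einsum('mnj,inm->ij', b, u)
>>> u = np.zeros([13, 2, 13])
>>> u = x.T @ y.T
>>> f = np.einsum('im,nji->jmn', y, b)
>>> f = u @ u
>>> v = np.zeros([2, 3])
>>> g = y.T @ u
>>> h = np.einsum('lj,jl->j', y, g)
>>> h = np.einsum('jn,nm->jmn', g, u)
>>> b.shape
(2, 3, 2)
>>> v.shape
(2, 3)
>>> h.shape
(13, 2, 2)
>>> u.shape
(2, 2)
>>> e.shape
(2, 2, 3)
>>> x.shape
(13, 2)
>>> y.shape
(2, 13)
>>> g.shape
(13, 2)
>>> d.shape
(13, 3, 13)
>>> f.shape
(2, 2)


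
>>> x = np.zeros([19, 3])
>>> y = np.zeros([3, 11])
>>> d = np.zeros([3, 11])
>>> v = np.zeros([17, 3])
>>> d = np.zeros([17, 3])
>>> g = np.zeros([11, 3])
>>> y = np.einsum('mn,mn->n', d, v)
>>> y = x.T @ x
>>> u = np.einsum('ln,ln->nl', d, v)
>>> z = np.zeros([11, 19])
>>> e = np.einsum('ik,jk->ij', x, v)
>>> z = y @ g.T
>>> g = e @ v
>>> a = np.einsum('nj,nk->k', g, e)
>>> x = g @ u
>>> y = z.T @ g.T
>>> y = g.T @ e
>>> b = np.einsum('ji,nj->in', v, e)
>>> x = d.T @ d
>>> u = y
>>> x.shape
(3, 3)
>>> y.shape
(3, 17)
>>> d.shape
(17, 3)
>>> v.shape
(17, 3)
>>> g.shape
(19, 3)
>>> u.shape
(3, 17)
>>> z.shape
(3, 11)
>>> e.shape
(19, 17)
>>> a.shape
(17,)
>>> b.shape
(3, 19)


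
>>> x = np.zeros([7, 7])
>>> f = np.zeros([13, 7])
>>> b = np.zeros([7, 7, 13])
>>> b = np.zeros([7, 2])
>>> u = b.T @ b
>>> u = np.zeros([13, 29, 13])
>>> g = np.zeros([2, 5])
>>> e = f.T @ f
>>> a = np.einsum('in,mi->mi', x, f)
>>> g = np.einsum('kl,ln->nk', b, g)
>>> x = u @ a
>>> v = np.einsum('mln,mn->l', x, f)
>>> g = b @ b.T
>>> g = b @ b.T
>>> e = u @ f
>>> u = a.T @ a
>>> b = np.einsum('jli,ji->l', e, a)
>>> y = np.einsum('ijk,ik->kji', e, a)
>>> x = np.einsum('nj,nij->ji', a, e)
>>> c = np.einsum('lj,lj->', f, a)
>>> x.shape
(7, 29)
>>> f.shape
(13, 7)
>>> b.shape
(29,)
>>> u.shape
(7, 7)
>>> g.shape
(7, 7)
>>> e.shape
(13, 29, 7)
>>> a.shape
(13, 7)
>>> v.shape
(29,)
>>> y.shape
(7, 29, 13)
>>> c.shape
()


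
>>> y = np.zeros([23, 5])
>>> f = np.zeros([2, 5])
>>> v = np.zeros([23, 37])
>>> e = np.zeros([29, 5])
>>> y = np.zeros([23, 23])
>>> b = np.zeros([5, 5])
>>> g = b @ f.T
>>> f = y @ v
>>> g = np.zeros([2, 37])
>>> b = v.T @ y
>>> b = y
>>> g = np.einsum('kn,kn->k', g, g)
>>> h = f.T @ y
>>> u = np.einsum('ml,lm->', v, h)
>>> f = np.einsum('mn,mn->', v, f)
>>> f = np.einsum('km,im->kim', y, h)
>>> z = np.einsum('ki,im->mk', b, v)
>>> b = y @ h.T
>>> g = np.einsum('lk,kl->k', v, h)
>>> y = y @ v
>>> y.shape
(23, 37)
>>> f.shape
(23, 37, 23)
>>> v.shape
(23, 37)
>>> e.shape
(29, 5)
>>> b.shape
(23, 37)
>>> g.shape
(37,)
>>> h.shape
(37, 23)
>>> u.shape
()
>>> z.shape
(37, 23)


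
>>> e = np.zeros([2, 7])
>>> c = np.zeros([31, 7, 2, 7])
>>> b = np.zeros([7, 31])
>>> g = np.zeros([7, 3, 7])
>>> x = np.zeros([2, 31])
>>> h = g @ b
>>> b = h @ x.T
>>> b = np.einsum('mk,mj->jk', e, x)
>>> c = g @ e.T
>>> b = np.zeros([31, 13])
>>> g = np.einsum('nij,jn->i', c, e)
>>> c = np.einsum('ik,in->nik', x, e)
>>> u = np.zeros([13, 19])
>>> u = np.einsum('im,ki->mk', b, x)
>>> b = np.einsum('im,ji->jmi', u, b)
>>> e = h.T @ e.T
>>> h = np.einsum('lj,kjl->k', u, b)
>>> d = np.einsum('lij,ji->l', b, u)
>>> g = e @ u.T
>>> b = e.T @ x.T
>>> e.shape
(31, 3, 2)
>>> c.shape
(7, 2, 31)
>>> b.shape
(2, 3, 2)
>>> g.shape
(31, 3, 13)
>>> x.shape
(2, 31)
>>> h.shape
(31,)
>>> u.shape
(13, 2)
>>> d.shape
(31,)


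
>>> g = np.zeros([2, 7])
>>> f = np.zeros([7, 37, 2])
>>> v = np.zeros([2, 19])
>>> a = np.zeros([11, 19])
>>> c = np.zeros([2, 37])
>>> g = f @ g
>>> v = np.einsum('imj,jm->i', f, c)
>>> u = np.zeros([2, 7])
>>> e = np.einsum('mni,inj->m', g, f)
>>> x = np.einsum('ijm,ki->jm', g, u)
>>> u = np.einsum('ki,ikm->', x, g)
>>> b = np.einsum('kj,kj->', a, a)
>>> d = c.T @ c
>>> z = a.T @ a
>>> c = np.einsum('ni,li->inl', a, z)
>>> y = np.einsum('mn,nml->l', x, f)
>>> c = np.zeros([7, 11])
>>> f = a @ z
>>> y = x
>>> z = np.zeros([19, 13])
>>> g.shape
(7, 37, 7)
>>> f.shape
(11, 19)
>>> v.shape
(7,)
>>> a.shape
(11, 19)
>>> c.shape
(7, 11)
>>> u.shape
()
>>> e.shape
(7,)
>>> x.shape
(37, 7)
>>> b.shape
()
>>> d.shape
(37, 37)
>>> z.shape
(19, 13)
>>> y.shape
(37, 7)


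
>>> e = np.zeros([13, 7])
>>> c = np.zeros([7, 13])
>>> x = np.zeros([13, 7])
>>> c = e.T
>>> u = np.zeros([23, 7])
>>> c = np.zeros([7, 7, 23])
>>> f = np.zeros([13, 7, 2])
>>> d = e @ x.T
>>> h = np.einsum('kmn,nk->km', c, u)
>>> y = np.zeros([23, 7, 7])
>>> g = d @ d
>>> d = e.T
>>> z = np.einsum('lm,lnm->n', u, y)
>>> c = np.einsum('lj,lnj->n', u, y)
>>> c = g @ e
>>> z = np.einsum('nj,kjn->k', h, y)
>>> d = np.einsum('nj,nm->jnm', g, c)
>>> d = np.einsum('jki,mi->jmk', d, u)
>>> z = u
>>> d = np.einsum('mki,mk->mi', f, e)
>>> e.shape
(13, 7)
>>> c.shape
(13, 7)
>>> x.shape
(13, 7)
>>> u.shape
(23, 7)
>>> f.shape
(13, 7, 2)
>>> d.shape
(13, 2)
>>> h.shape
(7, 7)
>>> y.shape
(23, 7, 7)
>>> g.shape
(13, 13)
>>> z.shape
(23, 7)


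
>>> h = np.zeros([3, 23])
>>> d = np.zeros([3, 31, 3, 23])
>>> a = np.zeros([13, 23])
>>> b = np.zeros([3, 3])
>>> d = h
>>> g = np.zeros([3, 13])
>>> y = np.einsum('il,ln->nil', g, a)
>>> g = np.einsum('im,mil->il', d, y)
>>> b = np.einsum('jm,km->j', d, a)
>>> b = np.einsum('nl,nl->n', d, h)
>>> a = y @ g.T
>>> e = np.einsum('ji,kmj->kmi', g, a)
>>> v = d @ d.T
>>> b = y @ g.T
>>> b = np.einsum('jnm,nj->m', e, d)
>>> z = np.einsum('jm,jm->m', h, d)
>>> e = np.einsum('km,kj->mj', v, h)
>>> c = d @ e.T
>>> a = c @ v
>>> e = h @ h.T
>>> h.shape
(3, 23)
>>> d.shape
(3, 23)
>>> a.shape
(3, 3)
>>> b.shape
(13,)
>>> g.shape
(3, 13)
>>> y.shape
(23, 3, 13)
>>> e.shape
(3, 3)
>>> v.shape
(3, 3)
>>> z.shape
(23,)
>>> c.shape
(3, 3)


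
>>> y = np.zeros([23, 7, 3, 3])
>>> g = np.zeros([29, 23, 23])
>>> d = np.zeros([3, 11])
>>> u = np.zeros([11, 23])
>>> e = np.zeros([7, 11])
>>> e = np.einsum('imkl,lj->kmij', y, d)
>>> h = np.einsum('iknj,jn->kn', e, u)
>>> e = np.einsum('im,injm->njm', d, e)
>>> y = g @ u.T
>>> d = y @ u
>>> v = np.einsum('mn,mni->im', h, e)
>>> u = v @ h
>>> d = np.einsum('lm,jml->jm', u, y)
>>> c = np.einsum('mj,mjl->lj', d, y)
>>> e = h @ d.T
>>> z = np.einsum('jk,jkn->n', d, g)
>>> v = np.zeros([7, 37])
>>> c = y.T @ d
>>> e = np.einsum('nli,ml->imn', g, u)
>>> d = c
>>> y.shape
(29, 23, 11)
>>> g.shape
(29, 23, 23)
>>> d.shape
(11, 23, 23)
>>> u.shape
(11, 23)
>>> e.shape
(23, 11, 29)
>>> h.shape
(7, 23)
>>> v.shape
(7, 37)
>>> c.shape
(11, 23, 23)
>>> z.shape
(23,)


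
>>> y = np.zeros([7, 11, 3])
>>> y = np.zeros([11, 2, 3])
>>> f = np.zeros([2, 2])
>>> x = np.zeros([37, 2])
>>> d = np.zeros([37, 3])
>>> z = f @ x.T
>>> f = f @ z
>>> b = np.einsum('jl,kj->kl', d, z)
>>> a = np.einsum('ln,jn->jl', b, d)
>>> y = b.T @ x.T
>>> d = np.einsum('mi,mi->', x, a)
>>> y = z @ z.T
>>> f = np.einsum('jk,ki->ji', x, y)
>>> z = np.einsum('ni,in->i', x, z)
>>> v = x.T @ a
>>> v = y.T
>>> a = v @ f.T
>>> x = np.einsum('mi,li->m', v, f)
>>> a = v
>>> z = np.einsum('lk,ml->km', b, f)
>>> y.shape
(2, 2)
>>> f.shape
(37, 2)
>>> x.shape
(2,)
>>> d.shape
()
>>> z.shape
(3, 37)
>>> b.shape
(2, 3)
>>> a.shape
(2, 2)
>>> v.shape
(2, 2)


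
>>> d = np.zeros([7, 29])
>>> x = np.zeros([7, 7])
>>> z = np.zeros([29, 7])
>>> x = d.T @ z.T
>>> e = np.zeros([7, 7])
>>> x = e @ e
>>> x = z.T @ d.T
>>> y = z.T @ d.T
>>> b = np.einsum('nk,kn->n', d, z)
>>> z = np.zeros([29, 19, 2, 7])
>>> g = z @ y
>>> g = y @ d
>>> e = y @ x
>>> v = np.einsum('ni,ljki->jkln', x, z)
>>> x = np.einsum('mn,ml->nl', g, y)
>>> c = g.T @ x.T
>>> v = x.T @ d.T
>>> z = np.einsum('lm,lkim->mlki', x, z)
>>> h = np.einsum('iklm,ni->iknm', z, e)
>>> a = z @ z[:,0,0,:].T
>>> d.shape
(7, 29)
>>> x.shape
(29, 7)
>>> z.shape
(7, 29, 19, 2)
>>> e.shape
(7, 7)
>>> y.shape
(7, 7)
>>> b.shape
(7,)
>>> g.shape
(7, 29)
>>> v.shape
(7, 7)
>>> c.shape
(29, 29)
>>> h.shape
(7, 29, 7, 2)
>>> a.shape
(7, 29, 19, 7)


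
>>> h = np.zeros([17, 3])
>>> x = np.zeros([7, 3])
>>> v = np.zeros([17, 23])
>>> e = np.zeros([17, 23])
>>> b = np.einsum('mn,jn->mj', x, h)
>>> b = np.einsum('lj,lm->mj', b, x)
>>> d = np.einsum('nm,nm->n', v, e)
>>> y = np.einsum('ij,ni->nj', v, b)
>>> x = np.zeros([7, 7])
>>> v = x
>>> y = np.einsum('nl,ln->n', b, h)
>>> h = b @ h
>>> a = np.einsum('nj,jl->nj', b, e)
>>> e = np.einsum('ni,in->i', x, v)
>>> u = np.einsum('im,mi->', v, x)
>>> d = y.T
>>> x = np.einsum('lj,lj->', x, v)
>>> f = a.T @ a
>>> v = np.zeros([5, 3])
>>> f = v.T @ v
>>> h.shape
(3, 3)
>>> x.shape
()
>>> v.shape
(5, 3)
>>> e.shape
(7,)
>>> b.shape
(3, 17)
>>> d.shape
(3,)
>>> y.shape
(3,)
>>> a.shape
(3, 17)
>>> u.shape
()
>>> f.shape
(3, 3)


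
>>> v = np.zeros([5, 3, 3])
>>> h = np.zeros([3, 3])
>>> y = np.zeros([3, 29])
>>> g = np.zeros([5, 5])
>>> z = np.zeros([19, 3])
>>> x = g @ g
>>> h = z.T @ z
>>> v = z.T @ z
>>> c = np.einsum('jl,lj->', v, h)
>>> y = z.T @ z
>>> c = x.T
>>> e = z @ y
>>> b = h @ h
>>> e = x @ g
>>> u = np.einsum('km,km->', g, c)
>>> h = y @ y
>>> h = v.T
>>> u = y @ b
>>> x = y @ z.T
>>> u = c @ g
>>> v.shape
(3, 3)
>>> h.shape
(3, 3)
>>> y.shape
(3, 3)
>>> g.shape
(5, 5)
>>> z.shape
(19, 3)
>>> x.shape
(3, 19)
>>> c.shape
(5, 5)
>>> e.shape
(5, 5)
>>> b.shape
(3, 3)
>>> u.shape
(5, 5)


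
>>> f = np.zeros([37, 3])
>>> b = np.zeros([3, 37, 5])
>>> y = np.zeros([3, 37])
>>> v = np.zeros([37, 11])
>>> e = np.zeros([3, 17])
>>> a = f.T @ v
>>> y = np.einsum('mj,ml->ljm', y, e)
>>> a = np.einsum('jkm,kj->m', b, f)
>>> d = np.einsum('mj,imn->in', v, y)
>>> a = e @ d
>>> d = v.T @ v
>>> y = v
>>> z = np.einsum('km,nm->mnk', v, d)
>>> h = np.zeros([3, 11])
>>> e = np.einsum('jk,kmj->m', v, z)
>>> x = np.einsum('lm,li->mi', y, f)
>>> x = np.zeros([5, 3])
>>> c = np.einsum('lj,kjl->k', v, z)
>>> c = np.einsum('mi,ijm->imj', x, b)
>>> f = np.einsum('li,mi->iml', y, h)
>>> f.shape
(11, 3, 37)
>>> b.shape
(3, 37, 5)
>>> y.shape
(37, 11)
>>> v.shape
(37, 11)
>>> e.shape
(11,)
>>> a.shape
(3, 3)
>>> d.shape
(11, 11)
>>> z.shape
(11, 11, 37)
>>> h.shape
(3, 11)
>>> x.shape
(5, 3)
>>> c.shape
(3, 5, 37)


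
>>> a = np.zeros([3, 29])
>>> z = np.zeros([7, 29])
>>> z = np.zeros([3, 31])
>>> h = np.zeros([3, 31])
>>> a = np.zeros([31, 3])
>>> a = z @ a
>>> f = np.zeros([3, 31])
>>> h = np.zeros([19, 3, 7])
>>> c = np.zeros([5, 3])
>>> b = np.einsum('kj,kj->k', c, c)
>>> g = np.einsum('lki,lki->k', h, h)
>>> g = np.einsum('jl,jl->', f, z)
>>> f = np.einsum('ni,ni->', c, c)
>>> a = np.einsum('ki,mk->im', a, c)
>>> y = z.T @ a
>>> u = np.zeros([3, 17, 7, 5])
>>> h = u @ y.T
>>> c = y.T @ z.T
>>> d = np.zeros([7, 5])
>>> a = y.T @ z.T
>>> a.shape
(5, 3)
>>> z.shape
(3, 31)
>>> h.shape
(3, 17, 7, 31)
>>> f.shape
()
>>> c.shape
(5, 3)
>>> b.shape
(5,)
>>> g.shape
()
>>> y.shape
(31, 5)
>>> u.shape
(3, 17, 7, 5)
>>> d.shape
(7, 5)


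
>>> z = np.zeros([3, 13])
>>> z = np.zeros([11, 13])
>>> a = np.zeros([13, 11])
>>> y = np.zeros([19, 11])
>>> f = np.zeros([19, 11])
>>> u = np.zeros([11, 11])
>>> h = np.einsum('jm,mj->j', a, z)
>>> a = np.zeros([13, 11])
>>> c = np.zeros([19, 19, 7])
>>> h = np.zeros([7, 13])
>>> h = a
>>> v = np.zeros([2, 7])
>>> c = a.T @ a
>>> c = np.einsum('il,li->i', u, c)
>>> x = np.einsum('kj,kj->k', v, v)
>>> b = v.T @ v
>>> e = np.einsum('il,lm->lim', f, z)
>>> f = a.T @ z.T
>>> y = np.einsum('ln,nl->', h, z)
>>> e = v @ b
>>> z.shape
(11, 13)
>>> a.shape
(13, 11)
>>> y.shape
()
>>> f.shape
(11, 11)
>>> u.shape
(11, 11)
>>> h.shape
(13, 11)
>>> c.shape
(11,)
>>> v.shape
(2, 7)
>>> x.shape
(2,)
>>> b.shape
(7, 7)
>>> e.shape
(2, 7)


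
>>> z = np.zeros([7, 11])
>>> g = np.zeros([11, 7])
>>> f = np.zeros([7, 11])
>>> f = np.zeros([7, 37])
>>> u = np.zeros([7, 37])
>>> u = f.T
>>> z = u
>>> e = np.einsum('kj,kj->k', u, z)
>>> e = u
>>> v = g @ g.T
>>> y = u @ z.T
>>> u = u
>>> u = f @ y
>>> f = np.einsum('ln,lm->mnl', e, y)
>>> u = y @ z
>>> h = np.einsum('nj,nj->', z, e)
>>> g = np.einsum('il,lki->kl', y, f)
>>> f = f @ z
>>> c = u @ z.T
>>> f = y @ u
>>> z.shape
(37, 7)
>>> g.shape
(7, 37)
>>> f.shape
(37, 7)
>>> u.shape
(37, 7)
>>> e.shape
(37, 7)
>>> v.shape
(11, 11)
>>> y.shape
(37, 37)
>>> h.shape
()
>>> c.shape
(37, 37)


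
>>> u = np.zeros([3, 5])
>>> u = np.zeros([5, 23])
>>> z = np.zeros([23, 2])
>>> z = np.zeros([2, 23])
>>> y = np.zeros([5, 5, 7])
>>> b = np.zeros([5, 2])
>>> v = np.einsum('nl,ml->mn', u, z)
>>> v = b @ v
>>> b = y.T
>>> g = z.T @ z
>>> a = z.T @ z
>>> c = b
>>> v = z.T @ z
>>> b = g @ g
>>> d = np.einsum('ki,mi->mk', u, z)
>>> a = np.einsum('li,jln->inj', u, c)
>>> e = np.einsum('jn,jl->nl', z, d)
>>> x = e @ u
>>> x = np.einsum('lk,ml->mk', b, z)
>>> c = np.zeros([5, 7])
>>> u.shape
(5, 23)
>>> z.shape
(2, 23)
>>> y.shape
(5, 5, 7)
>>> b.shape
(23, 23)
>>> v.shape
(23, 23)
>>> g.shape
(23, 23)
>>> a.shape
(23, 5, 7)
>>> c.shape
(5, 7)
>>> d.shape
(2, 5)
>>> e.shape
(23, 5)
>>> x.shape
(2, 23)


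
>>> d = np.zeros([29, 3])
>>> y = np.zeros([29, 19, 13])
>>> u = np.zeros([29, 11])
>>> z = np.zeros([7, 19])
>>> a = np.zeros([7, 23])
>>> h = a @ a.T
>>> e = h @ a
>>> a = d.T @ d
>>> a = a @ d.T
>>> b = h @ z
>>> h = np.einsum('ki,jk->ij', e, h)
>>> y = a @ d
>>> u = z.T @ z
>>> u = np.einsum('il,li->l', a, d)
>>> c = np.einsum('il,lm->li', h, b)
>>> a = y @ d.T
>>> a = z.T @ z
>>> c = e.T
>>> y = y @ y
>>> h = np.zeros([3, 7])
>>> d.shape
(29, 3)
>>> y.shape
(3, 3)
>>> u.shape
(29,)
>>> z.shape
(7, 19)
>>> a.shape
(19, 19)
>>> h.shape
(3, 7)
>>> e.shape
(7, 23)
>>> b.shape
(7, 19)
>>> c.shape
(23, 7)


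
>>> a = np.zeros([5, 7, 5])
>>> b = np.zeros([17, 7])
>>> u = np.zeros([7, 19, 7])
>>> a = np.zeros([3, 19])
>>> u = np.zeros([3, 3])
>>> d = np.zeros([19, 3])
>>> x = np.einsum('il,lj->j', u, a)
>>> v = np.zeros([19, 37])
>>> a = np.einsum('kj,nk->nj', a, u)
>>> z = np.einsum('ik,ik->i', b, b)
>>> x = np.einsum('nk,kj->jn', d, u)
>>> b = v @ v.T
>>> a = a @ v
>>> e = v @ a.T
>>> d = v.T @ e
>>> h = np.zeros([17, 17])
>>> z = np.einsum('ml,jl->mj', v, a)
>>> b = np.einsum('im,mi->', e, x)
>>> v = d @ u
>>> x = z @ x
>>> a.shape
(3, 37)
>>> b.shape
()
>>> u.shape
(3, 3)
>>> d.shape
(37, 3)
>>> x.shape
(19, 19)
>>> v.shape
(37, 3)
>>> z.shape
(19, 3)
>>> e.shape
(19, 3)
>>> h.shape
(17, 17)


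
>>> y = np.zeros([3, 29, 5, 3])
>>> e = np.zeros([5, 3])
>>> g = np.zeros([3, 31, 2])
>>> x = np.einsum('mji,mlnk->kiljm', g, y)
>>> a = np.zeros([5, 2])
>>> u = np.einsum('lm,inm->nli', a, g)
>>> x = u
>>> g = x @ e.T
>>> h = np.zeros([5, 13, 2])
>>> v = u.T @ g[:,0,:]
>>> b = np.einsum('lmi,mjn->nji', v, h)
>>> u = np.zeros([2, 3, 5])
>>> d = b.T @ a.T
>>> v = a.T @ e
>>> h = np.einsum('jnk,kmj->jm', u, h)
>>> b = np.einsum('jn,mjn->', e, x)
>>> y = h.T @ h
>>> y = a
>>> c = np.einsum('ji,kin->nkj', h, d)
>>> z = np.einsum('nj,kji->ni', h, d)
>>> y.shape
(5, 2)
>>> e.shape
(5, 3)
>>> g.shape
(31, 5, 5)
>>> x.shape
(31, 5, 3)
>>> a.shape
(5, 2)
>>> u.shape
(2, 3, 5)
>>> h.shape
(2, 13)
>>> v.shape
(2, 3)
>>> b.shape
()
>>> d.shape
(5, 13, 5)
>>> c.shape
(5, 5, 2)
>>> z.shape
(2, 5)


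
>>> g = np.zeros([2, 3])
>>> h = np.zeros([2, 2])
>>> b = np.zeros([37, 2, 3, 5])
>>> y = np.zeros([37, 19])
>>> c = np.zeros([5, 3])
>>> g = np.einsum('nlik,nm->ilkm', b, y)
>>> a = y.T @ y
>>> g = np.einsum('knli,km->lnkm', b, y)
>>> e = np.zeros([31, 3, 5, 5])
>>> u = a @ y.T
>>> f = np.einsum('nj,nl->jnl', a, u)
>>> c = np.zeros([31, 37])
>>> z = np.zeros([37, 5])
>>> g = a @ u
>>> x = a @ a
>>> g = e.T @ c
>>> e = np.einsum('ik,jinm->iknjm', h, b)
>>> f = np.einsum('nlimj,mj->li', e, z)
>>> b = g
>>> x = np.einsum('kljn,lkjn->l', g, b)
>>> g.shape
(5, 5, 3, 37)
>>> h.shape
(2, 2)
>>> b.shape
(5, 5, 3, 37)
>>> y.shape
(37, 19)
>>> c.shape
(31, 37)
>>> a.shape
(19, 19)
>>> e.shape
(2, 2, 3, 37, 5)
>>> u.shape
(19, 37)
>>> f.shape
(2, 3)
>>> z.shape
(37, 5)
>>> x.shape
(5,)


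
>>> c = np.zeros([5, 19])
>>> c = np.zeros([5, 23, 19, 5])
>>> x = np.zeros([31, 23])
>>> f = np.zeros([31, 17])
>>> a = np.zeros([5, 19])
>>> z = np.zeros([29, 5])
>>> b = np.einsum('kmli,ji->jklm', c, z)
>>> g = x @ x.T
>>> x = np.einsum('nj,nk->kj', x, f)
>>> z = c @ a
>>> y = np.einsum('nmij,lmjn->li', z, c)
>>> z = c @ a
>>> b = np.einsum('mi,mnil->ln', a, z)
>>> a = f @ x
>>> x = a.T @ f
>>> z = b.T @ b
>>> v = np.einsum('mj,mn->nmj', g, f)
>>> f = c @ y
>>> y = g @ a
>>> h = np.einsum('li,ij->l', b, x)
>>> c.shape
(5, 23, 19, 5)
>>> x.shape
(23, 17)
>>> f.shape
(5, 23, 19, 19)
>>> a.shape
(31, 23)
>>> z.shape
(23, 23)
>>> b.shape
(19, 23)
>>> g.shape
(31, 31)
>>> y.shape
(31, 23)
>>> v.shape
(17, 31, 31)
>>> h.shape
(19,)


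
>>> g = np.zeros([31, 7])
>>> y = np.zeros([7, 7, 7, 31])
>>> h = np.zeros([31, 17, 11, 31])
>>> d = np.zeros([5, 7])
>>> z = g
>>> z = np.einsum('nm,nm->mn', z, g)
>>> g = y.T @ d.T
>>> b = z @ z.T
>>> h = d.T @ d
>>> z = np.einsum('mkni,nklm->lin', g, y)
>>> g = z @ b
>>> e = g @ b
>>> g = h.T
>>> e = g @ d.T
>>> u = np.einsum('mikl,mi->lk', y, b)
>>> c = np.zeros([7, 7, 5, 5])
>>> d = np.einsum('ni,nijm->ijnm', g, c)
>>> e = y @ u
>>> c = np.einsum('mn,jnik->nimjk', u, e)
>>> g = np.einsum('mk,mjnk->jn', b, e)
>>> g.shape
(7, 7)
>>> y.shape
(7, 7, 7, 31)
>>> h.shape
(7, 7)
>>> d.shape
(7, 5, 7, 5)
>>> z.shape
(7, 5, 7)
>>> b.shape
(7, 7)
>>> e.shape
(7, 7, 7, 7)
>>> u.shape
(31, 7)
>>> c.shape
(7, 7, 31, 7, 7)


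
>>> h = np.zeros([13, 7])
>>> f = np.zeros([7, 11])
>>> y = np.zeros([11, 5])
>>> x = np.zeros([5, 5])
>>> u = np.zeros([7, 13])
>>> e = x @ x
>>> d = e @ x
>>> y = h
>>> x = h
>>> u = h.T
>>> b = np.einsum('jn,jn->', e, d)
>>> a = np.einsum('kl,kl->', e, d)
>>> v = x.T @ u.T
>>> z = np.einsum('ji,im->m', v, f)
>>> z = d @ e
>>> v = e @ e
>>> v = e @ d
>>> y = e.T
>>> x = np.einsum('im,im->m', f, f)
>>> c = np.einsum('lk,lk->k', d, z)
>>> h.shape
(13, 7)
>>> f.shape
(7, 11)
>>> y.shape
(5, 5)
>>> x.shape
(11,)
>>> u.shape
(7, 13)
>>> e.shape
(5, 5)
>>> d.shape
(5, 5)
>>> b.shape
()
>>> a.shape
()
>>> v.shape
(5, 5)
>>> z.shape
(5, 5)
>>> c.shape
(5,)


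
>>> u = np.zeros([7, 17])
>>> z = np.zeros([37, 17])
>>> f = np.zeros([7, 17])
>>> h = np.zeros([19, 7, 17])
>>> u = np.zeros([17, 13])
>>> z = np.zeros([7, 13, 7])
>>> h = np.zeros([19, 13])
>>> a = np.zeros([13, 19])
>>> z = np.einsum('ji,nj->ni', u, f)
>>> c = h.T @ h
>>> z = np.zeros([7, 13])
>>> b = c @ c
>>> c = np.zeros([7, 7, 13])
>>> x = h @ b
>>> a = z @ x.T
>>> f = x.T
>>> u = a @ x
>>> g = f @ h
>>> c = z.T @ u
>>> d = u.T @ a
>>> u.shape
(7, 13)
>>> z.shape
(7, 13)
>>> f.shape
(13, 19)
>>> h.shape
(19, 13)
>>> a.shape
(7, 19)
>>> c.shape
(13, 13)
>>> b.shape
(13, 13)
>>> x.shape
(19, 13)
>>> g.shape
(13, 13)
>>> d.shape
(13, 19)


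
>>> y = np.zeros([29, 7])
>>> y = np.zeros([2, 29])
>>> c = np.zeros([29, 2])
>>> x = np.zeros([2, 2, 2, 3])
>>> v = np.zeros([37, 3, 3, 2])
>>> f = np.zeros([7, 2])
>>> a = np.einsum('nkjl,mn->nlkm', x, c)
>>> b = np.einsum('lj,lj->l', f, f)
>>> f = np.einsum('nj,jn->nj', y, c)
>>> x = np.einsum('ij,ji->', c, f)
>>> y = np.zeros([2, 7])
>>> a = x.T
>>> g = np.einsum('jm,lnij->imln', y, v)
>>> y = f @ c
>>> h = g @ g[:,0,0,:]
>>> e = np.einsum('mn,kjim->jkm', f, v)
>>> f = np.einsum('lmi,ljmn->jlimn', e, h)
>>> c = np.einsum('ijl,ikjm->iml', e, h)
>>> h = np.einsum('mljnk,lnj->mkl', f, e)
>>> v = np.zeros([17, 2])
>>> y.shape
(2, 2)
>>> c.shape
(3, 3, 2)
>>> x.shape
()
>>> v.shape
(17, 2)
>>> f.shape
(7, 3, 2, 37, 3)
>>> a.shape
()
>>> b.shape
(7,)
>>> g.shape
(3, 7, 37, 3)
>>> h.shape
(7, 3, 3)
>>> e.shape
(3, 37, 2)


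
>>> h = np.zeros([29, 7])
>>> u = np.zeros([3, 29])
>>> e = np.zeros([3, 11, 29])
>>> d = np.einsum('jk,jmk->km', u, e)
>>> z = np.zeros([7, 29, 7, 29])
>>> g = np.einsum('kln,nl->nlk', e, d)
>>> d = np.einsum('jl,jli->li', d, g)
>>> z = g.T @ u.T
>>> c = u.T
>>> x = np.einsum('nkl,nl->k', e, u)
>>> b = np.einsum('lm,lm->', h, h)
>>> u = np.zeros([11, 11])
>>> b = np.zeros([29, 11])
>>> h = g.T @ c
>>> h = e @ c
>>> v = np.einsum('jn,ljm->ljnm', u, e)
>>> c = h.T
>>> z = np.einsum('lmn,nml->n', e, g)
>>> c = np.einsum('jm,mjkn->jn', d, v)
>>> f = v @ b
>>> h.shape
(3, 11, 3)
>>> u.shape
(11, 11)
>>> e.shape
(3, 11, 29)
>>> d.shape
(11, 3)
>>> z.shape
(29,)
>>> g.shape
(29, 11, 3)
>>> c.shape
(11, 29)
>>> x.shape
(11,)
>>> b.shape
(29, 11)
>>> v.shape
(3, 11, 11, 29)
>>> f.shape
(3, 11, 11, 11)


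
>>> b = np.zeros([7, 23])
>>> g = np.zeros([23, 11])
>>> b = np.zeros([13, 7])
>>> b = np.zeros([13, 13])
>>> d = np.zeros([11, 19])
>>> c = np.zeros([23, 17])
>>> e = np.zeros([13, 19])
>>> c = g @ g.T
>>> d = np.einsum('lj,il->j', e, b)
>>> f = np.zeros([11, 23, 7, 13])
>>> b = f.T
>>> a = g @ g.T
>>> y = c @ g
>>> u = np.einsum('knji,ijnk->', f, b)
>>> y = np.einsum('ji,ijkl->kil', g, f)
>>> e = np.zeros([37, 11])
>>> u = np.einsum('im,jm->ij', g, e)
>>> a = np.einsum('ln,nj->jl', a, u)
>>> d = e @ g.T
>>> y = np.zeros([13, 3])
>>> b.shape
(13, 7, 23, 11)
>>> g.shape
(23, 11)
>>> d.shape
(37, 23)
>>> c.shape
(23, 23)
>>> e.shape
(37, 11)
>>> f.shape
(11, 23, 7, 13)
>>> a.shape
(37, 23)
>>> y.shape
(13, 3)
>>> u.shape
(23, 37)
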